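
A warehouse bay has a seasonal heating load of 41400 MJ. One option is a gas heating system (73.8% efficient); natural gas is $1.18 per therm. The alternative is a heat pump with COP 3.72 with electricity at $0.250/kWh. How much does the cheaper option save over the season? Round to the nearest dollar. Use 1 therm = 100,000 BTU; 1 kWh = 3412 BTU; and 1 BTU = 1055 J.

$145

Heat load = 41400 MJ = 41,400,000,000 J / 1055 = 39,241,706 BTU
Gas: input = 39,241,706 / 0.738 = 53,173,044 BTU = 531.7 therm → 531.7 × $1.18 = $627.44
Heat pump: 39,241,706 BTU / 3412 = 11,500 kWh heat; / 3.72 = 3,092 kWh in → × $0.250 = $772.92
Difference = |$627.44 − $772.92| = $145.48 ≈ $145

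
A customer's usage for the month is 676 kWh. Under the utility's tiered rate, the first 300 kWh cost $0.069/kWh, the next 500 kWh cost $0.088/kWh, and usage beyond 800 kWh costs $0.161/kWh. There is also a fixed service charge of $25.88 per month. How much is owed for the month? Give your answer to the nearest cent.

First 300 kWh × $0.069 = $20.70
Next 376 kWh × $0.088 = $33.09
Remaining tier: 0 kWh (not reached)
Energy charge = $53.79; + service $25.88 = $79.67

$79.67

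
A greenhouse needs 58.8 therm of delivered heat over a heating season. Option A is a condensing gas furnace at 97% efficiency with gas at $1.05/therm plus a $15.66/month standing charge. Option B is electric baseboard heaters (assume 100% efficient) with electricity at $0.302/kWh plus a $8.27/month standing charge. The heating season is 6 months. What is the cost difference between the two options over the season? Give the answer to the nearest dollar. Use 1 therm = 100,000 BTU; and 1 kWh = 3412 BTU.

Heat load = 58.8 therm × 100,000 = 5,880,000 BTU
Gas: input = 5,880,000 / 0.97 = 6,061,856 BTU = 60.62 therm → 60.62 × $1.05 = $63.65; + 6 × $15.66 standing = $157.61
Electric: 5,880,000 BTU / 3412 = 1,723 kWh → × $0.302 = $520.45; + 6 × $8.27 standing = $570.07
Difference = |$157.61 − $570.07| = $412.46 ≈ $412

$412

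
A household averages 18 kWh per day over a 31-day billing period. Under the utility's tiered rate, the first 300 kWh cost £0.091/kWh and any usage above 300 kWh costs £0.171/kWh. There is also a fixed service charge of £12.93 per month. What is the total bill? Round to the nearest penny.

Usage = 18 kWh/day × 31 days = 558 kWh
First 300 kWh × £0.091 = £27.30
Remaining 258 kWh × £0.171 = £44.12
Energy charge = £71.42; + service £12.93 = £84.35

£84.35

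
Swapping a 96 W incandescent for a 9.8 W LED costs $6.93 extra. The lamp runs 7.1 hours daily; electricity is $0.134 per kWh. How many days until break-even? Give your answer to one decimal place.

84.5 days

Power saved = 96 − 9.8 = 86.2 W
Daily energy saved = 86.2 W × 7.1 h = 612 Wh = 0.61202 kWh
Daily savings = 0.61202 × $0.134 = $0.0820
Payback = $6.93 / $0.0820 per day = 84.5 days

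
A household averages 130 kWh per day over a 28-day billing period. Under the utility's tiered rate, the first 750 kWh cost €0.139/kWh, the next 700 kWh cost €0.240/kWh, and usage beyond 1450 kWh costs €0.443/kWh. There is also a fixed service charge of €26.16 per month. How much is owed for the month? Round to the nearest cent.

€1268.58

Usage = 130 kWh/day × 28 days = 3640 kWh
First 750 kWh × €0.139 = €104.25
Next 700 kWh × €0.240 = €168.00
Remaining 2190 kWh × €0.443 = €970.17
Energy charge = €1,242.42; + service €26.16 = €1,268.58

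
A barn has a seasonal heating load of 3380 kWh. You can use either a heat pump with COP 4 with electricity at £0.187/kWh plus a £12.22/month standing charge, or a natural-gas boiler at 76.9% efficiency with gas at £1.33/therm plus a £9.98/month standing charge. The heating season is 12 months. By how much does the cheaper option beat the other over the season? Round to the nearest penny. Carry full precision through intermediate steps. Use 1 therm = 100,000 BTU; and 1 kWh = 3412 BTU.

£14.56

Heat load = 3380 kWh × 3412 = 11,532,560 BTU
Gas: input = 11,532,560 / 0.769 = 14,996,827 BTU = 150 therm → 150 × £1.33 = £199.46; + 12 × £9.98 standing = £319.22
Heat pump: 11,532,560 BTU / 3412 = 3,380 kWh heat; / 4 = 845 kWh in → × £0.187 = £158.01; + 12 × £12.22 standing = £304.65
Difference = |£319.22 − £304.65| = £14.56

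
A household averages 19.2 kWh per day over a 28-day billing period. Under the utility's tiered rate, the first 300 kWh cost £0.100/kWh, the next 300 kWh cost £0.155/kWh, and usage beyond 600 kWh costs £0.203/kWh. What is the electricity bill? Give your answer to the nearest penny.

£66.83

Usage = 19.2 kWh/day × 28 days = 537.6 kWh
First 300 kWh × £0.100 = £30.00
Next 237.6 kWh × £0.155 = £36.83
Remaining tier: 0 kWh (not reached)
Total = £66.83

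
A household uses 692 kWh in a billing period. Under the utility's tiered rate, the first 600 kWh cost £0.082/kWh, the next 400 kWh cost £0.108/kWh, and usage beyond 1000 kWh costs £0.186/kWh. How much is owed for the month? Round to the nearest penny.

£59.14

First 600 kWh × £0.082 = £49.20
Next 92 kWh × £0.108 = £9.94
Remaining tier: 0 kWh (not reached)
Total = £59.14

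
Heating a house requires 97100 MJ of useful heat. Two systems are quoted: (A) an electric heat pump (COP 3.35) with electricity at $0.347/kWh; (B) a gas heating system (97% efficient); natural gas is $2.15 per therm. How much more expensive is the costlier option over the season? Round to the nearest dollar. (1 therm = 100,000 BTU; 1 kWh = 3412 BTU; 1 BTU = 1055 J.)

$754

Heat load = 97100 MJ = 97,100,000,000 J / 1055 = 92,037,915 BTU
Gas: input = 92,037,915 / 0.97 = 94,884,448 BTU = 948.8 therm → 948.8 × $2.15 = $2,040.02
Heat pump: 92,037,915 BTU / 3412 = 26,970 kWh heat; / 3.35 = 8,052 kWh in → × $0.347 = $2,794.10
Difference = |$2,040.02 − $2,794.10| = $754.09 ≈ $754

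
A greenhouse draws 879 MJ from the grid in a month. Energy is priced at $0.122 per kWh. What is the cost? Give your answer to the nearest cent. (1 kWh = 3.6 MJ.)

$29.79

879 MJ × (0.27778 kWh/MJ) = 244.2 kWh
Cost = 244.2 kWh × $0.122/kWh = $29.79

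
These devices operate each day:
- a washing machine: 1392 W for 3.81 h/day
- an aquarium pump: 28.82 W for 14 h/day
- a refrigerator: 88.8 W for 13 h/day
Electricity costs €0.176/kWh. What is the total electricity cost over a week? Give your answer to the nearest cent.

washing machine: 1392 W × 3.81 h × 7 d = 37,125 Wh = 37.12 kWh
aquarium pump: 28.82 W × 14 h × 7 d = 2,824 Wh = 2.824 kWh
refrigerator: 88.8 W × 13 h × 7 d = 8,081 Wh = 8.081 kWh
Total energy = 37.12 + 2.824 + 8.081 = 48.03 kWh
Cost = 48.03 kWh × €0.176 = €8.45

€8.45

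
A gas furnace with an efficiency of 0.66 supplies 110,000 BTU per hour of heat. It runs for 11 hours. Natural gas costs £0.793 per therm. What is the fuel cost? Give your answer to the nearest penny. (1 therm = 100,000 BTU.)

£14.54

Heat delivered = 110,000 BTU/h × 11 h = 1,210,000 BTU
Gas input = 1,210,000 / 0.66 = 1,833,333 BTU
= 1,833,333 / 100,000 = 18.33 therm
Cost = 18.33 × £0.793/therm = £14.54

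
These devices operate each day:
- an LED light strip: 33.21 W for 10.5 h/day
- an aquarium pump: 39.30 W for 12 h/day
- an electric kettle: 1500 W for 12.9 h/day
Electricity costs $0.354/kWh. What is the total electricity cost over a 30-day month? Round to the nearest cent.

$214.21

LED light strip: 33.21 W × 10.5 h × 30 d = 10,461 Wh = 10.46 kWh
aquarium pump: 39.30 W × 12 h × 30 d = 14,148 Wh = 14.15 kWh
electric kettle: 1500 W × 12.9 h × 30 d = 580,500 Wh = 580.5 kWh
Total energy = 10.46 + 14.15 + 580.5 = 605.1 kWh
Cost = 605.1 kWh × $0.354 = $214.21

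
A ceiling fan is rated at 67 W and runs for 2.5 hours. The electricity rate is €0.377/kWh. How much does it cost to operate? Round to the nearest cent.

Energy = 67 W × 2.5 h = 168 Wh = 0.1675 kWh
Cost = 0.1675 kWh × €0.377/kWh = €0.06

€0.06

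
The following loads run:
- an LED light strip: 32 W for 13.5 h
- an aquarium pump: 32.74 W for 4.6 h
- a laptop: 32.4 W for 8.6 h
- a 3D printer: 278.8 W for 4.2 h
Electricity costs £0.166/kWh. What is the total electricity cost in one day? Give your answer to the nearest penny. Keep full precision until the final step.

LED light strip: 32 W × 13.5 h = 432 Wh = 0.432 kWh
aquarium pump: 32.74 W × 4.6 h = 151 Wh = 0.1506 kWh
laptop: 32.4 W × 8.6 h = 279 Wh = 0.2786 kWh
3D printer: 278.8 W × 4.2 h = 1,171 Wh = 1.171 kWh
Total energy = 0.432 + 0.1506 + 0.2786 + 1.171 = 2.032 kWh
Cost = 2.032 kWh × £0.166 = £0.34

£0.34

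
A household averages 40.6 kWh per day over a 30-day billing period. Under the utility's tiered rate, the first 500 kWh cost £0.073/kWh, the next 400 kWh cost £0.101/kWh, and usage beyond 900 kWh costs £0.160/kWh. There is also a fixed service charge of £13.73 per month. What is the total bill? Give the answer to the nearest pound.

Usage = 40.6 kWh/day × 30 days = 1218 kWh
First 500 kWh × £0.073 = £36.50
Next 400 kWh × £0.101 = £40.40
Remaining 318 kWh × £0.160 = £50.88
Energy charge = £127.78; + service £13.73 = £141.51 ≈ £142

£142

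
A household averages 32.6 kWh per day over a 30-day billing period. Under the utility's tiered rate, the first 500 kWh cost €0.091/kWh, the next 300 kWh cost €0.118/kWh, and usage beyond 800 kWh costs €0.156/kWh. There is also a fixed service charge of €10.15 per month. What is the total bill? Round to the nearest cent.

€118.82

Usage = 32.6 kWh/day × 30 days = 978 kWh
First 500 kWh × €0.091 = €45.50
Next 300 kWh × €0.118 = €35.40
Remaining 178 kWh × €0.156 = €27.77
Energy charge = €108.67; + service €10.15 = €118.82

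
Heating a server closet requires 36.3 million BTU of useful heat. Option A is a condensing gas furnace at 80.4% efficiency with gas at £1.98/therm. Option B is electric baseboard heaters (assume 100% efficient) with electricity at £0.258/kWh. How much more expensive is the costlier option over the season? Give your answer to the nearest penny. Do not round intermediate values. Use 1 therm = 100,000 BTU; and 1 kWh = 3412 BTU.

£1850.89

Heat load = 36.3 × 10⁶ BTU = 36,300,000 BTU
Gas: input = 36,300,000 / 0.804 = 45,149,254 BTU = 451.5 therm → 451.5 × £1.98 = £893.96
Electric: 36,300,000 BTU / 3412 = 10,640 kWh → × £0.258 = £2,744.84
Difference = |£893.96 − £2,744.84| = £1,850.89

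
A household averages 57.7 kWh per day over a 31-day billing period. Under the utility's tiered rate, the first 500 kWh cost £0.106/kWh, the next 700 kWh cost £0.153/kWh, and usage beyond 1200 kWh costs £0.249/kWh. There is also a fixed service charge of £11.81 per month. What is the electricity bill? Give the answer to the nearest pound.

£318

Usage = 57.7 kWh/day × 31 days = 1788.7 kWh
First 500 kWh × £0.106 = £53.00
Next 700 kWh × £0.153 = £107.10
Remaining 588.7 kWh × £0.249 = £146.59
Energy charge = £306.69; + service £11.81 = £318.50 ≈ £318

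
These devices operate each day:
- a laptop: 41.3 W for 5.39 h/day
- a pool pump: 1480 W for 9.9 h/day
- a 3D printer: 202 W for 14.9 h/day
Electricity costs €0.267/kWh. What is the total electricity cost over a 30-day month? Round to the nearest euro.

laptop: 41.3 W × 5.39 h × 30 d = 6,678 Wh = 6.678 kWh
pool pump: 1480 W × 9.9 h × 30 d = 439,560 Wh = 439.6 kWh
3D printer: 202 W × 14.9 h × 30 d = 90,294 Wh = 90.29 kWh
Total energy = 6.678 + 439.6 + 90.29 = 536.5 kWh
Cost = 536.5 kWh × €0.267 = €143.25 ≈ €143

€143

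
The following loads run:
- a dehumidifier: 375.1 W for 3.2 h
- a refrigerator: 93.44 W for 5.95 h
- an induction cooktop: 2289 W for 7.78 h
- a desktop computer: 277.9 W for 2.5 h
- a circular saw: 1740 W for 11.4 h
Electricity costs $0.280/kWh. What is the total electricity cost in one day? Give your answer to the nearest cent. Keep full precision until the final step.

$11.23

dehumidifier: 375.1 W × 3.2 h = 1,200 Wh = 1.2 kWh
refrigerator: 93.44 W × 5.95 h = 556 Wh = 0.556 kWh
induction cooktop: 2289 W × 7.78 h = 17,808 Wh = 17.81 kWh
desktop computer: 277.9 W × 2.5 h = 695 Wh = 0.6947 kWh
circular saw: 1740 W × 11.4 h = 19,836 Wh = 19.84 kWh
Total energy = 1.2 + 0.556 + 17.81 + 0.6947 + 19.84 = 40.1 kWh
Cost = 40.1 kWh × $0.280 = $11.23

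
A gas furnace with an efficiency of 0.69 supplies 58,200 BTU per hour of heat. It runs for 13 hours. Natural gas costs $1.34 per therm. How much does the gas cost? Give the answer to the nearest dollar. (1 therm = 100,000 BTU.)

$15

Heat delivered = 58,200 BTU/h × 13 h = 756,600 BTU
Gas input = 756,600 / 0.69 = 1,096,522 BTU
= 1,096,522 / 100,000 = 10.97 therm
Cost = 10.97 × $1.34/therm = $14.69 ≈ $15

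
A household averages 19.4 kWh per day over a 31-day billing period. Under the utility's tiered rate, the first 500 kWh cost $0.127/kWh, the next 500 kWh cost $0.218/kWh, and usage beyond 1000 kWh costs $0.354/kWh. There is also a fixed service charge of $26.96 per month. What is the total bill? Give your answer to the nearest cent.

Usage = 19.4 kWh/day × 31 days = 601.4 kWh
First 500 kWh × $0.127 = $63.50
Next 101.4 kWh × $0.218 = $22.11
Remaining tier: 0 kWh (not reached)
Energy charge = $85.61; + service $26.96 = $112.57

$112.57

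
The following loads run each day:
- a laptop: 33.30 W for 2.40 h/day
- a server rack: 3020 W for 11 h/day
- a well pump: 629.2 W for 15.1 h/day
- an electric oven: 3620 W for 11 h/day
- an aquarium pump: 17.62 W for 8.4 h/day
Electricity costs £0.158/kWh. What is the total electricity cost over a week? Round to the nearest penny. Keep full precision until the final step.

laptop: 33.30 W × 2.40 h × 7 d = 559 Wh = 0.5594 kWh
server rack: 3020 W × 11 h × 7 d = 232,540 Wh = 232.5 kWh
well pump: 629.2 W × 15.1 h × 7 d = 66,506 Wh = 66.51 kWh
electric oven: 3620 W × 11 h × 7 d = 278,740 Wh = 278.7 kWh
aquarium pump: 17.62 W × 8.4 h × 7 d = 1,036 Wh = 1.036 kWh
Total energy = 0.5594 + 232.5 + 66.51 + 278.7 + 1.036 = 579.4 kWh
Cost = 579.4 kWh × £0.158 = £91.54

£91.54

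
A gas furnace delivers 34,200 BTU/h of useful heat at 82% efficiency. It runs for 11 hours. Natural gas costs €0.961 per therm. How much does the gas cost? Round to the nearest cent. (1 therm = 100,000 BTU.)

Heat delivered = 34,200 BTU/h × 11 h = 376,200 BTU
Gas input = 376,200 / 0.82 = 458,780 BTU
= 458,780 / 100,000 = 4.588 therm
Cost = 4.588 × €0.961/therm = €4.41

€4.41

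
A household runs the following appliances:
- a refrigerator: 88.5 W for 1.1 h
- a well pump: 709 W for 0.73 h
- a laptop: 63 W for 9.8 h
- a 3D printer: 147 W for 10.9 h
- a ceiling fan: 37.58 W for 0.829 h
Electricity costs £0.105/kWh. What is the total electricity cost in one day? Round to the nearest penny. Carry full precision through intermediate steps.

£0.30

refrigerator: 88.5 W × 1.1 h = 97 Wh = 0.09735 kWh
well pump: 709 W × 0.73 h = 518 Wh = 0.5176 kWh
laptop: 63 W × 9.8 h = 617 Wh = 0.6174 kWh
3D printer: 147 W × 10.9 h = 1,602 Wh = 1.602 kWh
ceiling fan: 37.58 W × 0.829 h = 31 Wh = 0.03115 kWh
Total energy = 0.09735 + 0.5176 + 0.6174 + 1.602 + 0.03115 = 2.866 kWh
Cost = 2.866 kWh × £0.105 = £0.30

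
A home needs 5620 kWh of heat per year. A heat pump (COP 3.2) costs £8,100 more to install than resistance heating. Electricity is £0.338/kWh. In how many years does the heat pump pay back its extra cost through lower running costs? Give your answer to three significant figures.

Resistance: 5620 kWh × £0.338 = £1,899.56/yr
Heat pump: 5620 / 3.2 = 1756 kWh in → × £0.338 = £593.61/yr
Annual savings = £1,305.95
Payback = £8,100 / £1,305.95 = 6.2 years

6.20 years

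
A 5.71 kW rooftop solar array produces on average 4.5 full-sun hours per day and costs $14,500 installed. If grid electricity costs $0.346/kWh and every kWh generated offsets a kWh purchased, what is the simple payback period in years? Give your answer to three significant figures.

4.47 years

Daily generation = 5.71 kW × 4.5 h = 25.7 kWh
Annual generation = 25.7 × 365 = 9378.7 kWh
Annual savings = 9378.7 × $0.346 = $3,245.02
Payback = $14,500 / $3,245.02 = 4.47 years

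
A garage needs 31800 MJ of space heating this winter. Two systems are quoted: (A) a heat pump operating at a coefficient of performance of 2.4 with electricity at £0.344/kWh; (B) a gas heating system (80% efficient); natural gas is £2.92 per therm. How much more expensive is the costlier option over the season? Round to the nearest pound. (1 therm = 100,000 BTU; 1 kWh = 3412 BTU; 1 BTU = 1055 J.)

£166

Heat load = 31800 MJ = 31,800,000,000 J / 1055 = 30,142,180 BTU
Gas: input = 30,142,180 / 0.800 = 37,677,725 BTU = 376.8 therm → 376.8 × £2.92 = £1,100.19
Heat pump: 30,142,180 BTU / 3412 = 8,834 kWh heat; / 2.4 = 3,681 kWh in → × £0.344 = £1,266.23
Difference = |£1,100.19 − £1,266.23| = £166.04 ≈ £166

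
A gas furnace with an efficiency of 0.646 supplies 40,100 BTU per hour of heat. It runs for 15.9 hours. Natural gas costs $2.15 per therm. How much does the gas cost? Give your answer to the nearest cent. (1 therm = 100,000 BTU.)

$21.22

Heat delivered = 40,100 BTU/h × 15.9 h = 637,590 BTU
Gas input = 637,590 / 0.646 = 986,981 BTU
= 986,981 / 100,000 = 9.87 therm
Cost = 9.87 × $2.15/therm = $21.22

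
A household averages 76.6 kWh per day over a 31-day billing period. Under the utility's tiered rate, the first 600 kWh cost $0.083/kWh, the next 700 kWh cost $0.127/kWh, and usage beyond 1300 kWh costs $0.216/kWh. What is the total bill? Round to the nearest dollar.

$371

Usage = 76.6 kWh/day × 31 days = 2374.6 kWh
First 600 kWh × $0.083 = $49.80
Next 700 kWh × $0.127 = $88.90
Remaining 1074.6 kWh × $0.216 = $232.11
Total = $370.81 ≈ $371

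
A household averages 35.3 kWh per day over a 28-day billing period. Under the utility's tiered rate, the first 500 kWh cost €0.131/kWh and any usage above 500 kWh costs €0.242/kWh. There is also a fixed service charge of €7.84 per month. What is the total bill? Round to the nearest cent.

€191.53

Usage = 35.3 kWh/day × 28 days = 988.4 kWh
First 500 kWh × €0.131 = €65.50
Remaining 488.4 kWh × €0.242 = €118.19
Energy charge = €183.69; + service €7.84 = €191.53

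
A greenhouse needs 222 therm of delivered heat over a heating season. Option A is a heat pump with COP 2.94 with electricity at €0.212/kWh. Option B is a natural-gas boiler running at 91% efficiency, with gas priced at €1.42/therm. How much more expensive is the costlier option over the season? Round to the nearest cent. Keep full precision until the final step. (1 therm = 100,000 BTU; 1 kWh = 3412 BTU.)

€122.75

Heat load = 222 therm × 100,000 = 22,200,000 BTU
Gas: input = 22,200,000 / 0.91 = 24,395,604 BTU = 244 therm → 244 × €1.42 = €346.42
Heat pump: 22,200,000 BTU / 3412 = 6,506 kWh heat; / 2.94 = 2,213 kWh in → × €0.212 = €469.17
Difference = |€346.42 − €469.17| = €122.75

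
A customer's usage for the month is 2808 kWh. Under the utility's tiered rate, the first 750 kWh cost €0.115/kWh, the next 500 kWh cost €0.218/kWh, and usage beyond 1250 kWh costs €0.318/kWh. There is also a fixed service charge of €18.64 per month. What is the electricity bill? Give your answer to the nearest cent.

First 750 kWh × €0.115 = €86.25
Next 500 kWh × €0.218 = €109.00
Remaining 1558 kWh × €0.318 = €495.44
Energy charge = €690.69; + service €18.64 = €709.33

€709.33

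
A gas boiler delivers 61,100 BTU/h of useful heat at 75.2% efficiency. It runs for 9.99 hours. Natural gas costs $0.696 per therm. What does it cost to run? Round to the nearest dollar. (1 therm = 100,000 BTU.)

$6

Heat delivered = 61,100 BTU/h × 9.99 h = 610,389 BTU
Gas input = 610,389 / 0.752 = 811,688 BTU
= 811,688 / 100,000 = 8.117 therm
Cost = 8.117 × $0.696/therm = $5.65 ≈ $6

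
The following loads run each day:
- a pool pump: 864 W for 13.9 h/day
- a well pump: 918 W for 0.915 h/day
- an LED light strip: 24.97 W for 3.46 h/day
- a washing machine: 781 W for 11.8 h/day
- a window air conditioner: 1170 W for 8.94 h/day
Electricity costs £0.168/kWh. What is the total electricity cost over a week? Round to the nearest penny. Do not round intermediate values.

£38.35

pool pump: 864 W × 13.9 h × 7 d = 84,067 Wh = 84.07 kWh
well pump: 918 W × 0.915 h × 7 d = 5,880 Wh = 5.88 kWh
LED light strip: 24.97 W × 3.46 h × 7 d = 605 Wh = 0.6048 kWh
washing machine: 781 W × 11.8 h × 7 d = 64,511 Wh = 64.51 kWh
window air conditioner: 1170 W × 8.94 h × 7 d = 73,219 Wh = 73.22 kWh
Total energy = 84.07 + 5.88 + 0.6048 + 64.51 + 73.22 = 228.3 kWh
Cost = 228.3 kWh × £0.168 = £38.35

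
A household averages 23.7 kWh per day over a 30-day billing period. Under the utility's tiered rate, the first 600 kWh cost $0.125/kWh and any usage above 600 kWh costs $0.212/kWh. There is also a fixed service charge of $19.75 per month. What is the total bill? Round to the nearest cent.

$118.28

Usage = 23.7 kWh/day × 30 days = 711 kWh
First 600 kWh × $0.125 = $75.00
Remaining 111 kWh × $0.212 = $23.53
Energy charge = $98.53; + service $19.75 = $118.28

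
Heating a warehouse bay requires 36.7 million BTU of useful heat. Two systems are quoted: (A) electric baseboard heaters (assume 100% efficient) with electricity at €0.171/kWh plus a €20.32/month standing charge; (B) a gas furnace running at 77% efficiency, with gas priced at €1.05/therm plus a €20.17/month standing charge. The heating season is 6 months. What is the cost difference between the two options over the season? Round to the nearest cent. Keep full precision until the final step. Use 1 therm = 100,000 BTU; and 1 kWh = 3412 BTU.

Heat load = 36.7 × 10⁶ BTU = 36,700,000 BTU
Gas: input = 36,700,000 / 0.770 = 47,662,338 BTU = 476.6 therm → 476.6 × €1.05 = €500.45; + 6 × €20.17 standing = €621.47
Electric: 36,700,000 BTU / 3412 = 10,760 kWh → × €0.171 = €1,839.30; + 6 × €20.32 standing = €1,961.22
Difference = |€621.47 − €1,961.22| = €1,339.75

€1339.75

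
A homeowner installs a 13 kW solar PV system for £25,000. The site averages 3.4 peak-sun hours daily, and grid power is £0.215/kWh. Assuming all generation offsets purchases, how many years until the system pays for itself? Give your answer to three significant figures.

7.21 years

Daily generation = 13 kW × 3.4 h = 44.2 kWh
Annual generation = 44.2 × 365 = 16133 kWh
Annual savings = 16133 × £0.215 = £3,468.59
Payback = £25,000 / £3,468.59 = 7.21 years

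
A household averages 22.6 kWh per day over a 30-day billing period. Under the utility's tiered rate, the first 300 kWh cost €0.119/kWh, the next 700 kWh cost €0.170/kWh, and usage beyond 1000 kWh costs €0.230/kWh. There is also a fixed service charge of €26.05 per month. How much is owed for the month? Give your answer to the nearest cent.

Usage = 22.6 kWh/day × 30 days = 678 kWh
First 300 kWh × €0.119 = €35.70
Next 378 kWh × €0.170 = €64.26
Remaining tier: 0 kWh (not reached)
Energy charge = €99.96; + service €26.05 = €126.01

€126.01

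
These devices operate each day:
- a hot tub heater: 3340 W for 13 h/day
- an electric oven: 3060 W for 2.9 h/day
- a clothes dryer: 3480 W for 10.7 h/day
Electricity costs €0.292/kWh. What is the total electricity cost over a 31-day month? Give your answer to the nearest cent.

hot tub heater: 3340 W × 13 h × 31 d = 1,346,020 Wh = 1,346 kWh
electric oven: 3060 W × 2.9 h × 31 d = 275,094 Wh = 275.1 kWh
clothes dryer: 3480 W × 10.7 h × 31 d = 1,154,316 Wh = 1,154 kWh
Total energy = 1,346 + 275.1 + 1,154 = 2,775 kWh
Cost = 2,775 kWh × €0.292 = €810.43

€810.43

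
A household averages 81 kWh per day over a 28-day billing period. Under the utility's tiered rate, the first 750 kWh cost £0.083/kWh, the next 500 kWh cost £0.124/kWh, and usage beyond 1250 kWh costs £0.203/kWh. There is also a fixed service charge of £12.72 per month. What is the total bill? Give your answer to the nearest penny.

Usage = 81 kWh/day × 28 days = 2268 kWh
First 750 kWh × £0.083 = £62.25
Next 500 kWh × £0.124 = £62.00
Remaining 1018 kWh × £0.203 = £206.65
Energy charge = £330.90; + service £12.72 = £343.62

£343.62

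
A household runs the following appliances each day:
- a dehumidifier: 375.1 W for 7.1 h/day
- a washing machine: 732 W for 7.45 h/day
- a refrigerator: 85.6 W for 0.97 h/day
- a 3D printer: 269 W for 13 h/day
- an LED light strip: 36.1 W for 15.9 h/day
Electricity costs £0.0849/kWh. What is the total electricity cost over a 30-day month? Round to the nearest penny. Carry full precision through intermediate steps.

dehumidifier: 375.1 W × 7.1 h × 30 d = 79,896 Wh = 79.9 kWh
washing machine: 732 W × 7.45 h × 30 d = 163,602 Wh = 163.6 kWh
refrigerator: 85.6 W × 0.97 h × 30 d = 2,491 Wh = 2.491 kWh
3D printer: 269 W × 13 h × 30 d = 104,910 Wh = 104.9 kWh
LED light strip: 36.1 W × 15.9 h × 30 d = 17,220 Wh = 17.22 kWh
Total energy = 79.9 + 163.6 + 2.491 + 104.9 + 17.22 = 368.1 kWh
Cost = 368.1 kWh × £0.0849 = £31.25

£31.25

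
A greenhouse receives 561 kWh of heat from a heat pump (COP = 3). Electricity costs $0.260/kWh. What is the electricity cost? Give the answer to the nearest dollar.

Electrical input = 561 kWh / 3 = 187 kWh
Cost = 187 × $0.260/kWh = $48.62 ≈ $49

$49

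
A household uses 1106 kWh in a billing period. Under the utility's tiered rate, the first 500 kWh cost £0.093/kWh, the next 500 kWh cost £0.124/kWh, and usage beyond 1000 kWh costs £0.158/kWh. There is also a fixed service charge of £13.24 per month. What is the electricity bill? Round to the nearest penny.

First 500 kWh × £0.093 = £46.50
Next 500 kWh × £0.124 = £62.00
Remaining 106 kWh × £0.158 = £16.75
Energy charge = £125.25; + service £13.24 = £138.49

£138.49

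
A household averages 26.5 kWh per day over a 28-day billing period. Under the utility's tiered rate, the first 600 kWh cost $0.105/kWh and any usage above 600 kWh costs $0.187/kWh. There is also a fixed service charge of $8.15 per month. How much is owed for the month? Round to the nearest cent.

$97.70

Usage = 26.5 kWh/day × 28 days = 742 kWh
First 600 kWh × $0.105 = $63.00
Remaining 142 kWh × $0.187 = $26.55
Energy charge = $89.55; + service $8.15 = $97.70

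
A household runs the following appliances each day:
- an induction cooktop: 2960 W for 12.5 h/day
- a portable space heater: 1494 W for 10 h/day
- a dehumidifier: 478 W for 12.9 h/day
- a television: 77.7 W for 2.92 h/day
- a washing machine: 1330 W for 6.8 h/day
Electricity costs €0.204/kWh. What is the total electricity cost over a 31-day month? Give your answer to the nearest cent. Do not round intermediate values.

induction cooktop: 2960 W × 12.5 h × 31 d = 1,147,000 Wh = 1,147 kWh
portable space heater: 1494 W × 10 h × 31 d = 463,140 Wh = 463.1 kWh
dehumidifier: 478 W × 12.9 h × 31 d = 191,152 Wh = 191.2 kWh
television: 77.7 W × 2.92 h × 31 d = 7,033 Wh = 7.033 kWh
washing machine: 1330 W × 6.8 h × 31 d = 280,364 Wh = 280.4 kWh
Total energy = 1,147 + 463.1 + 191.2 + 7.033 + 280.4 = 2,089 kWh
Cost = 2,089 kWh × €0.204 = €426.09

€426.09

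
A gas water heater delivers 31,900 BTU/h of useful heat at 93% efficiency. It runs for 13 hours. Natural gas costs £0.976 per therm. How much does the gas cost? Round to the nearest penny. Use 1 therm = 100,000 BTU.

Heat delivered = 31,900 BTU/h × 13 h = 414,700 BTU
Gas input = 414,700 / 0.93 = 445,914 BTU
= 445,914 / 100,000 = 4.459 therm
Cost = 4.459 × £0.976/therm = £4.35

£4.35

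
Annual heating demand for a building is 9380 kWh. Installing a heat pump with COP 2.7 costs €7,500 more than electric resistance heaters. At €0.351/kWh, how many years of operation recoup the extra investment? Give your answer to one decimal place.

3.6 years

Resistance: 9380 kWh × €0.351 = €3,292.38/yr
Heat pump: 9380 / 2.7 = 3474 kWh in → × €0.351 = €1,219.40/yr
Annual savings = €2,072.98
Payback = €7,500 / €2,072.98 = 3.62 years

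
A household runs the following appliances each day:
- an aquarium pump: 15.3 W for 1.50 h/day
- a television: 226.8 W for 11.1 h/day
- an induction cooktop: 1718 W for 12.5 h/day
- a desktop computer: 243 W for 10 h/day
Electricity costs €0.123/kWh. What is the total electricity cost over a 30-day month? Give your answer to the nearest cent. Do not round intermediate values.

aquarium pump: 15.3 W × 1.50 h × 30 d = 689 Wh = 0.6885 kWh
television: 226.8 W × 11.1 h × 30 d = 75,524 Wh = 75.52 kWh
induction cooktop: 1718 W × 12.5 h × 30 d = 644,250 Wh = 644.2 kWh
desktop computer: 243 W × 10 h × 30 d = 72,900 Wh = 72.9 kWh
Total energy = 0.6885 + 75.52 + 644.2 + 72.9 = 793.4 kWh
Cost = 793.4 kWh × €0.123 = €97.58

€97.58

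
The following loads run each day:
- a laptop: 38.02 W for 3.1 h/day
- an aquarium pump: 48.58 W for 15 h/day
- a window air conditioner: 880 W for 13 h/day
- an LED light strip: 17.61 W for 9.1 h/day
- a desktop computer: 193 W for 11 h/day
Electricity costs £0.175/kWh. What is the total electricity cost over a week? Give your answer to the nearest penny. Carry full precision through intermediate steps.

£17.85

laptop: 38.02 W × 3.1 h × 7 d = 825 Wh = 0.825 kWh
aquarium pump: 48.58 W × 15 h × 7 d = 5,101 Wh = 5.101 kWh
window air conditioner: 880 W × 13 h × 7 d = 80,080 Wh = 80.08 kWh
LED light strip: 17.61 W × 9.1 h × 7 d = 1,122 Wh = 1.122 kWh
desktop computer: 193 W × 11 h × 7 d = 14,861 Wh = 14.86 kWh
Total energy = 0.825 + 5.101 + 80.08 + 1.122 + 14.86 = 102 kWh
Cost = 102 kWh × £0.175 = £17.85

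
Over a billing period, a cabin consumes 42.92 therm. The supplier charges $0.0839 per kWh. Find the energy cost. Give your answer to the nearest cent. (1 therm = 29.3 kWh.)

42.92 therm × (29.3 kWh/therm) = 1,258 kWh
Cost = 1,258 kWh × $0.0839/kWh = $105.51

$105.51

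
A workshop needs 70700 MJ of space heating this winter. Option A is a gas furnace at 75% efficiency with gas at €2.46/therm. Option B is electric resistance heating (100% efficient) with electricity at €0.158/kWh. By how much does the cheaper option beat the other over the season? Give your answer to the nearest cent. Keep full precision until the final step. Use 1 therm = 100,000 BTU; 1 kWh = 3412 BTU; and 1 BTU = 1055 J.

Heat load = 70700 MJ = 70,700,000,000 J / 1055 = 67,014,218 BTU
Gas: input = 67,014,218 / 0.75 = 89,352,291 BTU = 893.5 therm → 893.5 × €2.46 = €2,198.07
Electric: 67,014,218 BTU / 3412 = 19,640 kWh → × €0.158 = €3,103.24
Difference = |€2,198.07 − €3,103.24| = €905.17

€905.17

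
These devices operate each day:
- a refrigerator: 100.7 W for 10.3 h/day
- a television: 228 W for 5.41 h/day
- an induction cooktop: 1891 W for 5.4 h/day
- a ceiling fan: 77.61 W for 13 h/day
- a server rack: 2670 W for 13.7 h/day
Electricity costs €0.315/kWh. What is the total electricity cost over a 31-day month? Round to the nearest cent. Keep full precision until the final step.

refrigerator: 100.7 W × 10.3 h × 31 d = 32,154 Wh = 32.15 kWh
television: 228 W × 5.41 h × 31 d = 38,238 Wh = 38.24 kWh
induction cooktop: 1891 W × 5.4 h × 31 d = 316,553 Wh = 316.6 kWh
ceiling fan: 77.61 W × 13 h × 31 d = 31,277 Wh = 31.28 kWh
server rack: 2670 W × 13.7 h × 31 d = 1,133,949 Wh = 1,134 kWh
Total energy = 32.15 + 38.24 + 316.6 + 31.28 + 1,134 = 1,552 kWh
Cost = 1,552 kWh × €0.315 = €488.93

€488.93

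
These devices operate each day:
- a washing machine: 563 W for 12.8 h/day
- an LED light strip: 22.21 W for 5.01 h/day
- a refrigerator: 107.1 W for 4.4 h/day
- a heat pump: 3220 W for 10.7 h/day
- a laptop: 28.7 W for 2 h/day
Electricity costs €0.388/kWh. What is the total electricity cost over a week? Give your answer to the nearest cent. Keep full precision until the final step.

washing machine: 563 W × 12.8 h × 7 d = 50,445 Wh = 50.44 kWh
LED light strip: 22.21 W × 5.01 h × 7 d = 779 Wh = 0.7789 kWh
refrigerator: 107.1 W × 4.4 h × 7 d = 3,299 Wh = 3.299 kWh
heat pump: 3220 W × 10.7 h × 7 d = 241,178 Wh = 241.2 kWh
laptop: 28.7 W × 2 h × 7 d = 402 Wh = 0.4018 kWh
Total energy = 50.44 + 0.7789 + 3.299 + 241.2 + 0.4018 = 296.1 kWh
Cost = 296.1 kWh × €0.388 = €114.89

€114.89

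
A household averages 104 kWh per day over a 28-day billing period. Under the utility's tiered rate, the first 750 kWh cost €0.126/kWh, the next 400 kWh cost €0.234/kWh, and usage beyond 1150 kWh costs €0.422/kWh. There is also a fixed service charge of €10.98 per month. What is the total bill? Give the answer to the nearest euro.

€943

Usage = 104 kWh/day × 28 days = 2912 kWh
First 750 kWh × €0.126 = €94.50
Next 400 kWh × €0.234 = €93.60
Remaining 1762 kWh × €0.422 = €743.56
Energy charge = €931.66; + service €10.98 = €942.64 ≈ €943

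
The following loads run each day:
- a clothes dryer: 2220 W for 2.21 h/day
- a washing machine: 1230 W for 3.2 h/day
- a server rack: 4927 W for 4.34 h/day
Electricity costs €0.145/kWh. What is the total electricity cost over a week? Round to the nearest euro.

clothes dryer: 2220 W × 2.21 h × 7 d = 34,343 Wh = 34.34 kWh
washing machine: 1230 W × 3.2 h × 7 d = 27,552 Wh = 27.55 kWh
server rack: 4927 W × 4.34 h × 7 d = 149,682 Wh = 149.7 kWh
Total energy = 34.34 + 27.55 + 149.7 = 211.6 kWh
Cost = 211.6 kWh × €0.145 = €30.68 ≈ €31

€31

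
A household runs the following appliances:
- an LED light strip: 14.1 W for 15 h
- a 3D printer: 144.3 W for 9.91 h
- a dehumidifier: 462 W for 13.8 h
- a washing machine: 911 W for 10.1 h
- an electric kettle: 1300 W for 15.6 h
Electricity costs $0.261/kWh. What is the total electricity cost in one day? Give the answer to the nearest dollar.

LED light strip: 14.1 W × 15 h = 212 Wh = 0.2115 kWh
3D printer: 144.3 W × 9.91 h = 1,430 Wh = 1.43 kWh
dehumidifier: 462 W × 13.8 h = 6,376 Wh = 6.376 kWh
washing machine: 911 W × 10.1 h = 9,201 Wh = 9.201 kWh
electric kettle: 1300 W × 15.6 h = 20,280 Wh = 20.28 kWh
Total energy = 0.2115 + 1.43 + 6.376 + 9.201 + 20.28 = 37.5 kWh
Cost = 37.5 kWh × $0.261 = $9.79 ≈ $10

$10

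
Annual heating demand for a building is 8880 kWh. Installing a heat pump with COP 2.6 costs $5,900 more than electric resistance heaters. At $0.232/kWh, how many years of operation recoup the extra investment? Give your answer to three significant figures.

4.65 years

Resistance: 8880 kWh × $0.232 = $2,060.16/yr
Heat pump: 8880 / 2.6 = 3415 kWh in → × $0.232 = $792.37/yr
Annual savings = $1,267.79
Payback = $5,900 / $1,267.79 = 4.65 years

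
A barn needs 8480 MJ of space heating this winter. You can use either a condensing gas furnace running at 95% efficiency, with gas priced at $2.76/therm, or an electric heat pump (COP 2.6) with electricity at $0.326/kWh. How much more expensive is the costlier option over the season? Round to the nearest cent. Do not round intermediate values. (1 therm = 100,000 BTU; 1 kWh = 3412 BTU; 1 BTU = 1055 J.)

$61.86

Heat load = 8480 MJ = 8,480,000,000 J / 1055 = 8,037,915 BTU
Gas: input = 8,037,915 / 0.95 = 8,460,963 BTU = 84.61 therm → 84.61 × $2.76 = $233.52
Heat pump: 8,037,915 BTU / 3412 = 2,356 kWh heat; / 2.6 = 906.1 kWh in → × $0.326 = $295.38
Difference = |$233.52 − $295.38| = $61.86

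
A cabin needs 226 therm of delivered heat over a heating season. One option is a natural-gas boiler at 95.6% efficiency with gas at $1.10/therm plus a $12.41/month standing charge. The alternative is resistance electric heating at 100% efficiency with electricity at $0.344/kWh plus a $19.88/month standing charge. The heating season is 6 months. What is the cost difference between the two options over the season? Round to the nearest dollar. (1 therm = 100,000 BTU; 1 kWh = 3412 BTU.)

$2063

Heat load = 226 therm × 100,000 = 22,600,000 BTU
Gas: input = 22,600,000 / 0.956 = 23,640,167 BTU = 236.4 therm → 236.4 × $1.10 = $260.04; + 6 × $12.41 standing = $334.50
Electric: 22,600,000 BTU / 3412 = 6,624 kWh → × $0.344 = $2,278.55; + 6 × $19.88 standing = $2,397.83
Difference = |$334.50 − $2,397.83| = $2,063.32 ≈ $2063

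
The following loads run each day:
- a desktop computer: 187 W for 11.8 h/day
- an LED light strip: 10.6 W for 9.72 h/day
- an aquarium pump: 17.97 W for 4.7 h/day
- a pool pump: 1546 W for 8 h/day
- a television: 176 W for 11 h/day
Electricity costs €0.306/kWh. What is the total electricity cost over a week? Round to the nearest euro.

desktop computer: 187 W × 11.8 h × 7 d = 15,446 Wh = 15.45 kWh
LED light strip: 10.6 W × 9.72 h × 7 d = 721 Wh = 0.7212 kWh
aquarium pump: 17.97 W × 4.7 h × 7 d = 591 Wh = 0.5912 kWh
pool pump: 1546 W × 8 h × 7 d = 86,576 Wh = 86.58 kWh
television: 176 W × 11 h × 7 d = 13,552 Wh = 13.55 kWh
Total energy = 15.45 + 0.7212 + 0.5912 + 86.58 + 13.55 = 116.9 kWh
Cost = 116.9 kWh × €0.306 = €35.77 ≈ €36

€36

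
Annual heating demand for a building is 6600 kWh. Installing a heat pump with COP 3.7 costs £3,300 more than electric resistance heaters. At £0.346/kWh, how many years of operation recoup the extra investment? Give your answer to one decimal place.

2.0 years

Resistance: 6600 kWh × £0.346 = £2,283.60/yr
Heat pump: 6600 / 3.7 = 1784 kWh in → × £0.346 = £617.19/yr
Annual savings = £1,666.41
Payback = £3,300 / £1,666.41 = 1.98 years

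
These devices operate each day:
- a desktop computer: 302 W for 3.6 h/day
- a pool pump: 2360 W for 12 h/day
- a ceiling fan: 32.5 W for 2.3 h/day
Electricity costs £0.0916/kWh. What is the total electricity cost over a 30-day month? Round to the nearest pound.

£81

desktop computer: 302 W × 3.6 h × 30 d = 32,616 Wh = 32.62 kWh
pool pump: 2360 W × 12 h × 30 d = 849,600 Wh = 849.6 kWh
ceiling fan: 32.5 W × 2.3 h × 30 d = 2,242 Wh = 2.243 kWh
Total energy = 32.62 + 849.6 + 2.243 = 884.5 kWh
Cost = 884.5 kWh × £0.0916 = £81.02 ≈ £81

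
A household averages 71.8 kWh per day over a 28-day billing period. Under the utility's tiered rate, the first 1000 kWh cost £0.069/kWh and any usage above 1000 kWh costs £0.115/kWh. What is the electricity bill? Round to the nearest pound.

£185

Usage = 71.8 kWh/day × 28 days = 2010.4 kWh
First 1000 kWh × £0.069 = £69.00
Remaining 1010.4 kWh × £0.115 = £116.20
Total = £185.20 ≈ £185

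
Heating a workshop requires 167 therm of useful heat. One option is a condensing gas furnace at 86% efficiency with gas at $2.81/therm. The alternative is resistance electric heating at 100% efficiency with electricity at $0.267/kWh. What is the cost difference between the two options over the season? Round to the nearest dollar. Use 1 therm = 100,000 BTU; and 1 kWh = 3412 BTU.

Heat load = 167 therm × 100,000 = 16,700,000 BTU
Gas: input = 16,700,000 / 0.86 = 19,418,605 BTU = 194.2 therm → 194.2 × $2.81 = $545.66
Electric: 16,700,000 BTU / 3412 = 4,894 kWh → × $0.267 = $1,306.83
Difference = |$545.66 − $1,306.83| = $761.17 ≈ $761

$761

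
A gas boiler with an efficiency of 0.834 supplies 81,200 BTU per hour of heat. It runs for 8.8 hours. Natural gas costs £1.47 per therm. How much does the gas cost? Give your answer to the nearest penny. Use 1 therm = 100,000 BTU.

Heat delivered = 81,200 BTU/h × 8.8 h = 714,560 BTU
Gas input = 714,560 / 0.834 = 856,787 BTU
= 856,787 / 100,000 = 8.568 therm
Cost = 8.568 × £1.47/therm = £12.59

£12.59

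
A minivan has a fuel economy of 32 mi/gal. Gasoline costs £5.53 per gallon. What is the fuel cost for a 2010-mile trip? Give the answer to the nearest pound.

£347

Fuel = 2010 mi / 32 mpg = 62.81 gal
Cost = 62.81 gal × £5.53/gal = £347.35 ≈ £347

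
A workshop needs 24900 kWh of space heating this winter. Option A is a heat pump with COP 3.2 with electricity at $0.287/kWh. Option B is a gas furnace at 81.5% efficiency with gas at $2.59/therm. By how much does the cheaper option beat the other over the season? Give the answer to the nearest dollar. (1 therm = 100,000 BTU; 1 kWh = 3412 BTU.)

Heat load = 24900 kWh × 3412 = 84,958,800 BTU
Gas: input = 84,958,800 / 0.815 = 104,243,926 BTU = 1,042 therm → 1,042 × $2.59 = $2,699.92
Heat pump: 84,958,800 BTU / 3412 = 24,900 kWh heat; / 3.2 = 7,781 kWh in → × $0.287 = $2,233.22
Difference = |$2,699.92 − $2,233.22| = $466.70 ≈ $467

$467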